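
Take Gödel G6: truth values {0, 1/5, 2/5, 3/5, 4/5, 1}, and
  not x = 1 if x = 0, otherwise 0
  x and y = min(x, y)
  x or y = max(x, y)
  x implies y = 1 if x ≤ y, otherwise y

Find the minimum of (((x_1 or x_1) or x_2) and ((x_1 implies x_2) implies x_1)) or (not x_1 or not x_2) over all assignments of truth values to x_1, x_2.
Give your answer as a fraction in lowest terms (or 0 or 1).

Take x_1 = 1/5, x_2 = 1/5:
x_1 or x_1 = 1/5 or 1/5 = 1/5
(x_1 or x_1) or x_2 = 1/5 or 1/5 = 1/5
x_1 implies x_2 = 1/5 implies 1/5 = 1
(x_1 implies x_2) implies x_1 = 1 implies 1/5 = 1/5
((x_1 or x_1) or x_2) and ((x_1 implies x_2) implies x_1) = 1/5 and 1/5 = 1/5
not x_1 = not 1/5 = 0
not x_2 = not 1/5 = 0
not x_1 or not x_2 = 0 or 0 = 0
(((x_1 or x_1) or x_2) and ((x_1 implies x_2) implies x_1)) or (not x_1 or not x_2) = 1/5 or 0 = 1/5
No assignment yields a value below 1/5, so this is the minimum.

1/5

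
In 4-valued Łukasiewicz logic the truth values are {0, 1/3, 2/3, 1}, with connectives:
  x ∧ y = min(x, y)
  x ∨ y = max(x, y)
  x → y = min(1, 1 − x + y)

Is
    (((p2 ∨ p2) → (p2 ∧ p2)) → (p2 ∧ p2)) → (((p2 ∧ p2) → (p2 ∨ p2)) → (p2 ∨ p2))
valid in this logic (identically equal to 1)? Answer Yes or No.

Yes

p2 = 0 ↦ 1
p2 = 1/3 ↦ 1
p2 = 2/3 ↦ 1
p2 = 1 ↦ 1
Every assignment gives a value ≥ 1.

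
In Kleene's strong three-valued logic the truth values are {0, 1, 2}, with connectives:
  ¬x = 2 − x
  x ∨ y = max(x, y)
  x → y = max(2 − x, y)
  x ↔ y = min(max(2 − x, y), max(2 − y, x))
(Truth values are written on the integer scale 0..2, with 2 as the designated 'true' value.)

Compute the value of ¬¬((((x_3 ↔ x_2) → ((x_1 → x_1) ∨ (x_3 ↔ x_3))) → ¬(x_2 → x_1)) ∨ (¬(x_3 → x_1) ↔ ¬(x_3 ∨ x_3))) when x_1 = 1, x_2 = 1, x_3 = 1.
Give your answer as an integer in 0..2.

x_3 ↔ x_2 = 1 ↔ 1 = 1
x_1 → x_1 = 1 → 1 = 1
x_3 ↔ x_3 = 1 ↔ 1 = 1
(x_1 → x_1) ∨ (x_3 ↔ x_3) = 1 ∨ 1 = 1
(x_3 ↔ x_2) → ((x_1 → x_1) ∨ (x_3 ↔ x_3)) = 1 → 1 = 1
x_2 → x_1 = 1 → 1 = 1
¬(x_2 → x_1) = ¬1 = 1
((x_3 ↔ x_2) → ((x_1 → x_1) ∨ (x_3 ↔ x_3))) → ¬(x_2 → x_1) = 1 → 1 = 1
x_3 → x_1 = 1 → 1 = 1
¬(x_3 → x_1) = ¬1 = 1
x_3 ∨ x_3 = 1 ∨ 1 = 1
¬(x_3 ∨ x_3) = ¬1 = 1
¬(x_3 → x_1) ↔ ¬(x_3 ∨ x_3) = 1 ↔ 1 = 1
(((x_3 ↔ x_2) → ((x_1 → x_1) ∨ (x_3 ↔ x_3))) → ¬(x_2 → x_1)) ∨ (¬(x_3 → x_1) ↔ ¬(x_3 ∨ x_3)) = 1 ∨ 1 = 1
¬((((x_3 ↔ x_2) → ((x_1 → x_1) ∨ (x_3 ↔ x_3))) → ¬(x_2 → x_1)) ∨ (¬(x_3 → x_1) ↔ ¬(x_3 ∨ x_3))) = ¬1 = 1
¬¬((((x_3 ↔ x_2) → ((x_1 → x_1) ∨ (x_3 ↔ x_3))) → ¬(x_2 → x_1)) ∨ (¬(x_3 → x_1) ↔ ¬(x_3 ∨ x_3))) = ¬1 = 1

1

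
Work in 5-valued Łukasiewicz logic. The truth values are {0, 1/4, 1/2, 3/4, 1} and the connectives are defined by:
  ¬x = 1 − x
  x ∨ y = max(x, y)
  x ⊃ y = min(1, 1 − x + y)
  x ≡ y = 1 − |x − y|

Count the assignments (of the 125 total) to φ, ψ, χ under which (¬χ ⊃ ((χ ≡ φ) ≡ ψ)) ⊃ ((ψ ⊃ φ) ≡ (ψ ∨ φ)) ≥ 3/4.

value 1: 53 assignments (counts)
value 3/4: 32 assignments (counts)
value 1/2: 23 assignments
value 1/4: 9 assignments
value 0: 8 assignments
So 85 of the 125 assignments meet the threshold.

85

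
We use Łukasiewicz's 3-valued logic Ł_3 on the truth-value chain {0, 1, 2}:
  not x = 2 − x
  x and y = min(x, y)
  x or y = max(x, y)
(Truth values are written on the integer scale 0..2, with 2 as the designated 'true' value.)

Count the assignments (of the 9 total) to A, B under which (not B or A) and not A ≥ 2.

1

A = 0, B = 0 ↦ 2  ≥
A = 0, B = 1 ↦ 1  <
A = 0, B = 2 ↦ 0  <
A = 1, B = 0 ↦ 1  <
A = 1, B = 1 ↦ 1  <
A = 1, B = 2 ↦ 1  <
A = 2, B = 0 ↦ 0  <
A = 2, B = 1 ↦ 0  <
A = 2, B = 2 ↦ 0  <
So 1 of the 9 assignments meets the threshold.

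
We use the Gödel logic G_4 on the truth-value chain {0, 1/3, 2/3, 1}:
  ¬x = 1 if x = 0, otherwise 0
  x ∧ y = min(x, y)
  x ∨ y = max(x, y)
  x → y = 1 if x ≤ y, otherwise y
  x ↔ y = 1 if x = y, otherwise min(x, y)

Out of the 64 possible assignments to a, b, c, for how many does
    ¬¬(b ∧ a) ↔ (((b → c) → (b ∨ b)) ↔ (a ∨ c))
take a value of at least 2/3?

41

value 1: 30 assignments (counts)
value 2/3: 11 assignments (counts)
value 1/3: 13 assignments
value 0: 10 assignments
So 41 of the 64 assignments meet the threshold.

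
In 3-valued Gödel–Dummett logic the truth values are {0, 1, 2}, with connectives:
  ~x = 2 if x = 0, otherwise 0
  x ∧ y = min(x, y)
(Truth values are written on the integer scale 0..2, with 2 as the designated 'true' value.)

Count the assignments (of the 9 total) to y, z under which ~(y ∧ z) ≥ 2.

y = 0, z = 0 ↦ 2  ≥
y = 0, z = 1 ↦ 2  ≥
y = 0, z = 2 ↦ 2  ≥
y = 1, z = 0 ↦ 2  ≥
y = 1, z = 1 ↦ 0  <
y = 1, z = 2 ↦ 0  <
y = 2, z = 0 ↦ 2  ≥
y = 2, z = 1 ↦ 0  <
y = 2, z = 2 ↦ 0  <
So 5 of the 9 assignments meet the threshold.

5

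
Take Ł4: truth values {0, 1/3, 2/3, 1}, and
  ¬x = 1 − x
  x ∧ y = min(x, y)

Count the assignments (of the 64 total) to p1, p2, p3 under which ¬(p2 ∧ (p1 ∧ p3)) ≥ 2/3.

value 1: 37 assignments (counts)
value 2/3: 19 assignments (counts)
value 1/3: 7 assignments
value 0: 1 assignment
So 56 of the 64 assignments meet the threshold.

56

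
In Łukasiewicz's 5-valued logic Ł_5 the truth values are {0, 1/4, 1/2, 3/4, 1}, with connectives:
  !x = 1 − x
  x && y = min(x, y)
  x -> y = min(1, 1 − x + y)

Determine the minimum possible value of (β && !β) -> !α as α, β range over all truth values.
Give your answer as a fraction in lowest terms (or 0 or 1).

1/2

Take α = 1, β = 1/2:
!β = !1/2 = 1/2
β && !β = 1/2 && 1/2 = 1/2
!α = !1 = 0
(β && !β) -> !α = 1/2 -> 0 = 1/2
No assignment yields a value below 1/2, so this is the minimum.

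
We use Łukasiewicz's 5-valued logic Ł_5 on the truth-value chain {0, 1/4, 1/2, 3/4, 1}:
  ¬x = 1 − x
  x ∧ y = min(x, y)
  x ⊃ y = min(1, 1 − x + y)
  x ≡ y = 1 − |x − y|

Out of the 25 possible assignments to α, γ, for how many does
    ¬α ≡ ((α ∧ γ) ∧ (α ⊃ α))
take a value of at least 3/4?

9

value 1: 5 assignments (counts)
value 3/4: 4 assignments (counts)
value 1/2: 8 assignments
value 1/4: 2 assignments
value 0: 6 assignments
So 9 of the 25 assignments meet the threshold.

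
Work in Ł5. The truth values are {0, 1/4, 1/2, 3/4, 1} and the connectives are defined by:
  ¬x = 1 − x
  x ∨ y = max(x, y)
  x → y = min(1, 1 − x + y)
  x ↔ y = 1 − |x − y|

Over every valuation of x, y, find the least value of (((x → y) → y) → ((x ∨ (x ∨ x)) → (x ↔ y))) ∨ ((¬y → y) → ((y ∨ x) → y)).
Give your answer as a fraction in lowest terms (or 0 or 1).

Take x = 1, y = 1/2:
x → y = 1 → 1/2 = 1/2
(x → y) → y = 1/2 → 1/2 = 1
x ∨ x = 1 ∨ 1 = 1
x ∨ (x ∨ x) = 1 ∨ 1 = 1
x ↔ y = 1 ↔ 1/2 = 1/2
(x ∨ (x ∨ x)) → (x ↔ y) = 1 → 1/2 = 1/2
((x → y) → y) → ((x ∨ (x ∨ x)) → (x ↔ y)) = 1 → 1/2 = 1/2
¬y = ¬1/2 = 1/2
¬y → y = 1/2 → 1/2 = 1
y ∨ x = 1/2 ∨ 1 = 1
(y ∨ x) → y = 1 → 1/2 = 1/2
(¬y → y) → ((y ∨ x) → y) = 1 → 1/2 = 1/2
(((x → y) → y) → ((x ∨ (x ∨ x)) → (x ↔ y))) ∨ ((¬y → y) → ((y ∨ x) → y)) = 1/2 ∨ 1/2 = 1/2
No assignment yields a value below 1/2, so this is the minimum.

1/2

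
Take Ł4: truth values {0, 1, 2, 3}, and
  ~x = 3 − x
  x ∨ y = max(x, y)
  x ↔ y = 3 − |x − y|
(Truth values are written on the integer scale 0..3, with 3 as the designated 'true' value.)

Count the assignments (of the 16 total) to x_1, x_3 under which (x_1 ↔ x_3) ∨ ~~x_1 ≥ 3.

x_1 = 0, x_3 = 0 ↦ 3  ≥
x_1 = 0, x_3 = 1 ↦ 2  <
x_1 = 0, x_3 = 2 ↦ 1  <
x_1 = 0, x_3 = 3 ↦ 0  <
x_1 = 1, x_3 = 0 ↦ 2  <
x_1 = 1, x_3 = 1 ↦ 3  ≥
x_1 = 1, x_3 = 2 ↦ 2  <
x_1 = 1, x_3 = 3 ↦ 1  <
x_1 = 2, x_3 = 0 ↦ 2  <
x_1 = 2, x_3 = 1 ↦ 2  <
x_1 = 2, x_3 = 2 ↦ 3  ≥
x_1 = 2, x_3 = 3 ↦ 2  <
x_1 = 3, x_3 = 0 ↦ 3  ≥
x_1 = 3, x_3 = 1 ↦ 3  ≥
x_1 = 3, x_3 = 2 ↦ 3  ≥
x_1 = 3, x_3 = 3 ↦ 3  ≥
So 7 of the 16 assignments meet the threshold.

7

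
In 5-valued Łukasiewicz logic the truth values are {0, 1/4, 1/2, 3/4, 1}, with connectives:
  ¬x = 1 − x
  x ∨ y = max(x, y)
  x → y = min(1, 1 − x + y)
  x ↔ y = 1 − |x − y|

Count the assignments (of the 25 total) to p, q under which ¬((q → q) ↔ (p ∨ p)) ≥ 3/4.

value 1: 5 assignments (counts)
value 3/4: 5 assignments (counts)
value 1/2: 5 assignments
value 1/4: 5 assignments
value 0: 5 assignments
So 10 of the 25 assignments meet the threshold.

10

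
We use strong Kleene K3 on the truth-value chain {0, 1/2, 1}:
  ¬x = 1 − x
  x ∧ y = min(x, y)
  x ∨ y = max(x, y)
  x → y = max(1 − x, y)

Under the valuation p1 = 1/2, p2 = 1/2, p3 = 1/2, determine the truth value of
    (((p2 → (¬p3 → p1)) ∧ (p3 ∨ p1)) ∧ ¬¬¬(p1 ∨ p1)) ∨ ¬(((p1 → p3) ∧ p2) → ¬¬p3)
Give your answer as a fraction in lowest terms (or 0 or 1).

1/2

¬p3 = ¬1/2 = 1/2
¬p3 → p1 = 1/2 → 1/2 = 1/2
p2 → (¬p3 → p1) = 1/2 → 1/2 = 1/2
p3 ∨ p1 = 1/2 ∨ 1/2 = 1/2
(p2 → (¬p3 → p1)) ∧ (p3 ∨ p1) = 1/2 ∧ 1/2 = 1/2
p1 ∨ p1 = 1/2 ∨ 1/2 = 1/2
¬(p1 ∨ p1) = ¬1/2 = 1/2
¬¬(p1 ∨ p1) = ¬1/2 = 1/2
¬¬¬(p1 ∨ p1) = ¬1/2 = 1/2
((p2 → (¬p3 → p1)) ∧ (p3 ∨ p1)) ∧ ¬¬¬(p1 ∨ p1) = 1/2 ∧ 1/2 = 1/2
p1 → p3 = 1/2 → 1/2 = 1/2
(p1 → p3) ∧ p2 = 1/2 ∧ 1/2 = 1/2
¬p3 = ¬1/2 = 1/2
¬¬p3 = ¬1/2 = 1/2
((p1 → p3) ∧ p2) → ¬¬p3 = 1/2 → 1/2 = 1/2
¬(((p1 → p3) ∧ p2) → ¬¬p3) = ¬1/2 = 1/2
(((p2 → (¬p3 → p1)) ∧ (p3 ∨ p1)) ∧ ¬¬¬(p1 ∨ p1)) ∨ ¬(((p1 → p3) ∧ p2) → ¬¬p3) = 1/2 ∨ 1/2 = 1/2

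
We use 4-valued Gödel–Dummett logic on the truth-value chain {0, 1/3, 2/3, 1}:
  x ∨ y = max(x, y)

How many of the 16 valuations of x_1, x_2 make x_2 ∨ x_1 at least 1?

7

x_1 = 0, x_2 = 0 ↦ 0  <
x_1 = 0, x_2 = 1/3 ↦ 1/3  <
x_1 = 0, x_2 = 2/3 ↦ 2/3  <
x_1 = 0, x_2 = 1 ↦ 1  ≥
x_1 = 1/3, x_2 = 0 ↦ 1/3  <
x_1 = 1/3, x_2 = 1/3 ↦ 1/3  <
x_1 = 1/3, x_2 = 2/3 ↦ 2/3  <
x_1 = 1/3, x_2 = 1 ↦ 1  ≥
x_1 = 2/3, x_2 = 0 ↦ 2/3  <
x_1 = 2/3, x_2 = 1/3 ↦ 2/3  <
x_1 = 2/3, x_2 = 2/3 ↦ 2/3  <
x_1 = 2/3, x_2 = 1 ↦ 1  ≥
x_1 = 1, x_2 = 0 ↦ 1  ≥
x_1 = 1, x_2 = 1/3 ↦ 1  ≥
x_1 = 1, x_2 = 2/3 ↦ 1  ≥
x_1 = 1, x_2 = 1 ↦ 1  ≥
So 7 of the 16 assignments meet the threshold.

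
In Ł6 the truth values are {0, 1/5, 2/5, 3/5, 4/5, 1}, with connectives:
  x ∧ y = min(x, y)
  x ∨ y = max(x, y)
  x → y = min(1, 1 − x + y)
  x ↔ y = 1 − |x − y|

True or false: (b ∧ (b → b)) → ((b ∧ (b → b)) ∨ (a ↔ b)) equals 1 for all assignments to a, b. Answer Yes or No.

Yes

At a = 1, b = 1/5, for instance:
b → b = 1/5 → 1/5 = 1
b ∧ (b → b) = 1/5 ∧ 1 = 1/5
a ↔ b = 1 ↔ 1/5 = 1/5
(b ∧ (b → b)) ∨ (a ↔ b) = 1/5 ∨ 1/5 = 1/5
(b ∧ (b → b)) → ((b ∧ (b → b)) ∨ (a ↔ b)) = 1/5 → 1/5 = 1
and checking the remaining 35 assignments likewise gives ≥ 1 in every case.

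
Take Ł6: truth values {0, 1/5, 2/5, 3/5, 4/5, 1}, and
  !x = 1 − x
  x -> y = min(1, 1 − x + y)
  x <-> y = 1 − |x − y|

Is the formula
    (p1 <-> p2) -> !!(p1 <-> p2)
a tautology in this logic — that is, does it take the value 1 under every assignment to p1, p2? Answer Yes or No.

Yes

At p1 = 2/5, p2 = 4/5, for instance:
p1 <-> p2 = 2/5 <-> 4/5 = 3/5
!(p1 <-> p2) = !3/5 = 2/5
!!(p1 <-> p2) = !2/5 = 3/5
(p1 <-> p2) -> !!(p1 <-> p2) = 3/5 -> 3/5 = 1
and checking the remaining 35 assignments likewise gives ≥ 1 in every case.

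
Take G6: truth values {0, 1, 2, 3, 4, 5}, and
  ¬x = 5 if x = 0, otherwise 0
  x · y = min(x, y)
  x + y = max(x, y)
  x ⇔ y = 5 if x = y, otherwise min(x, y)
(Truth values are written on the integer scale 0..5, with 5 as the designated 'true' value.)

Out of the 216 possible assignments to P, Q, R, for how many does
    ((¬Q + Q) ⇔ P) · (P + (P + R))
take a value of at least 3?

value 5: 16 assignments (counts)
value 4: 26 assignments (counts)
value 3: 36 assignments (counts)
value 2: 46 assignments
value 1: 56 assignments
value 0: 36 assignments
So 78 of the 216 assignments meet the threshold.

78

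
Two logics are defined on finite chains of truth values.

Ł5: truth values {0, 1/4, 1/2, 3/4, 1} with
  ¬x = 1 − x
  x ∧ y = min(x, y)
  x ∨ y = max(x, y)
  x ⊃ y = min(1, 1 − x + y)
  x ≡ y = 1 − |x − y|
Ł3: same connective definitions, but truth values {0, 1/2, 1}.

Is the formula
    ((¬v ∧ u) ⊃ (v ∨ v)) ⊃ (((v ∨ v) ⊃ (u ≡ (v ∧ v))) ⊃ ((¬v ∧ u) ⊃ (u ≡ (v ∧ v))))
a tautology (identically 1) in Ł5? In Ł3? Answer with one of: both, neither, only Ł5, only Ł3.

In Ł5: every assignment gives 1 — tautology.
In Ł3: every assignment gives 1 — tautology.

both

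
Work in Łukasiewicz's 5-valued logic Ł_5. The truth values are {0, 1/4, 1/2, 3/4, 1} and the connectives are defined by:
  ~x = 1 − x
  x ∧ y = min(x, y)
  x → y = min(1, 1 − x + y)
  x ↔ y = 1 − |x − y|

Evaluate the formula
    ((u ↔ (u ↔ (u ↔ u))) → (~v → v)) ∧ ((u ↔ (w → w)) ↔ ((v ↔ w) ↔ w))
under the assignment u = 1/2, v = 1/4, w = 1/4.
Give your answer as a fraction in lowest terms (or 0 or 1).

1/2

u ↔ u = 1/2 ↔ 1/2 = 1
u ↔ (u ↔ u) = 1/2 ↔ 1 = 1/2
u ↔ (u ↔ (u ↔ u)) = 1/2 ↔ 1/2 = 1
~v = ~1/4 = 3/4
~v → v = 3/4 → 1/4 = 1/2
(u ↔ (u ↔ (u ↔ u))) → (~v → v) = 1 → 1/2 = 1/2
w → w = 1/4 → 1/4 = 1
u ↔ (w → w) = 1/2 ↔ 1 = 1/2
v ↔ w = 1/4 ↔ 1/4 = 1
(v ↔ w) ↔ w = 1 ↔ 1/4 = 1/4
(u ↔ (w → w)) ↔ ((v ↔ w) ↔ w) = 1/2 ↔ 1/4 = 3/4
((u ↔ (u ↔ (u ↔ u))) → (~v → v)) ∧ ((u ↔ (w → w)) ↔ ((v ↔ w) ↔ w)) = 1/2 ∧ 3/4 = 1/2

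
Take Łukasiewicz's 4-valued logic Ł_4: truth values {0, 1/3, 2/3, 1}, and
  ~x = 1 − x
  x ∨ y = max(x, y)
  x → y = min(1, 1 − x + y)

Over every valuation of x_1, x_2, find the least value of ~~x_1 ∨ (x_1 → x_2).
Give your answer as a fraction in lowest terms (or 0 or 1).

Take x_1 = 1/3, x_2 = 0:
~x_1 = ~1/3 = 2/3
~~x_1 = ~2/3 = 1/3
x_1 → x_2 = 1/3 → 0 = 2/3
~~x_1 ∨ (x_1 → x_2) = 1/3 ∨ 2/3 = 2/3
No assignment yields a value below 2/3, so this is the minimum.

2/3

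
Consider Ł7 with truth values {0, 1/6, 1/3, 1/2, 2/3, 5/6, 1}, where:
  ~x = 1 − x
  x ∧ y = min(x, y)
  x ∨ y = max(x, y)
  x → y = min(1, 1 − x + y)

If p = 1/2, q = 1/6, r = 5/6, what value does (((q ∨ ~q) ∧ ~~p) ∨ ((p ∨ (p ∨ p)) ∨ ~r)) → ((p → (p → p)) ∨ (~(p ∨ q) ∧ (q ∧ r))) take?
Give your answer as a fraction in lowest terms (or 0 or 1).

1

~q = ~1/6 = 5/6
q ∨ ~q = 1/6 ∨ 5/6 = 5/6
~p = ~1/2 = 1/2
~~p = ~1/2 = 1/2
(q ∨ ~q) ∧ ~~p = 5/6 ∧ 1/2 = 1/2
p ∨ p = 1/2 ∨ 1/2 = 1/2
p ∨ (p ∨ p) = 1/2 ∨ 1/2 = 1/2
~r = ~5/6 = 1/6
(p ∨ (p ∨ p)) ∨ ~r = 1/2 ∨ 1/6 = 1/2
((q ∨ ~q) ∧ ~~p) ∨ ((p ∨ (p ∨ p)) ∨ ~r) = 1/2 ∨ 1/2 = 1/2
p → p = 1/2 → 1/2 = 1
p → (p → p) = 1/2 → 1 = 1
p ∨ q = 1/2 ∨ 1/6 = 1/2
~(p ∨ q) = ~1/2 = 1/2
q ∧ r = 1/6 ∧ 5/6 = 1/6
~(p ∨ q) ∧ (q ∧ r) = 1/2 ∧ 1/6 = 1/6
(p → (p → p)) ∨ (~(p ∨ q) ∧ (q ∧ r)) = 1 ∨ 1/6 = 1
(((q ∨ ~q) ∧ ~~p) ∨ ((p ∨ (p ∨ p)) ∨ ~r)) → ((p → (p → p)) ∨ (~(p ∨ q) ∧ (q ∧ r))) = 1/2 → 1 = 1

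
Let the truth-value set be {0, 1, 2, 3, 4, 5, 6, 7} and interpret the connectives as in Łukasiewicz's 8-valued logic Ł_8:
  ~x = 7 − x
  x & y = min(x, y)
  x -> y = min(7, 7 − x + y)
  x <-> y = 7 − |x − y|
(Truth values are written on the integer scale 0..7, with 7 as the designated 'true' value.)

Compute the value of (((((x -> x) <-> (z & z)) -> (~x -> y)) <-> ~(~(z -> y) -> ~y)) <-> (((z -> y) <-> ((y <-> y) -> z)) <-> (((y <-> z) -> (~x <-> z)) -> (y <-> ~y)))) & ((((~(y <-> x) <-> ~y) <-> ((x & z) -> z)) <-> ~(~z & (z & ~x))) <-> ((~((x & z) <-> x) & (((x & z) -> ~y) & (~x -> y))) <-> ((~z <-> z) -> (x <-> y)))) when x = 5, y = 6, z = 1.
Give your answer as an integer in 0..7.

x -> x = 5 -> 5 = 7
z & z = 1 & 1 = 1
(x -> x) <-> (z & z) = 7 <-> 1 = 1
~x = ~5 = 2
~x -> y = 2 -> 6 = 7
((x -> x) <-> (z & z)) -> (~x -> y) = 1 -> 7 = 7
z -> y = 1 -> 6 = 7
~(z -> y) = ~7 = 0
~y = ~6 = 1
~(z -> y) -> ~y = 0 -> 1 = 7
~(~(z -> y) -> ~y) = ~7 = 0
(((x -> x) <-> (z & z)) -> (~x -> y)) <-> ~(~(z -> y) -> ~y) = 7 <-> 0 = 0
z -> y = 1 -> 6 = 7
y <-> y = 6 <-> 6 = 7
(y <-> y) -> z = 7 -> 1 = 1
(z -> y) <-> ((y <-> y) -> z) = 7 <-> 1 = 1
y <-> z = 6 <-> 1 = 2
~x = ~5 = 2
~x <-> z = 2 <-> 1 = 6
(y <-> z) -> (~x <-> z) = 2 -> 6 = 7
~y = ~6 = 1
y <-> ~y = 6 <-> 1 = 2
((y <-> z) -> (~x <-> z)) -> (y <-> ~y) = 7 -> 2 = 2
((z -> y) <-> ((y <-> y) -> z)) <-> (((y <-> z) -> (~x <-> z)) -> (y <-> ~y)) = 1 <-> 2 = 6
((((x -> x) <-> (z & z)) -> (~x -> y)) <-> ~(~(z -> y) -> ~y)) <-> (((z -> y) <-> ((y <-> y) -> z)) <-> (((y <-> z) -> (~x <-> z)) -> (y <-> ~y))) = 0 <-> 6 = 1
y <-> x = 6 <-> 5 = 6
~(y <-> x) = ~6 = 1
~y = ~6 = 1
~(y <-> x) <-> ~y = 1 <-> 1 = 7
x & z = 5 & 1 = 1
(x & z) -> z = 1 -> 1 = 7
(~(y <-> x) <-> ~y) <-> ((x & z) -> z) = 7 <-> 7 = 7
~z = ~1 = 6
~x = ~5 = 2
z & ~x = 1 & 2 = 1
~z & (z & ~x) = 6 & 1 = 1
~(~z & (z & ~x)) = ~1 = 6
((~(y <-> x) <-> ~y) <-> ((x & z) -> z)) <-> ~(~z & (z & ~x)) = 7 <-> 6 = 6
x & z = 5 & 1 = 1
(x & z) <-> x = 1 <-> 5 = 3
~((x & z) <-> x) = ~3 = 4
x & z = 5 & 1 = 1
~y = ~6 = 1
(x & z) -> ~y = 1 -> 1 = 7
~x = ~5 = 2
~x -> y = 2 -> 6 = 7
((x & z) -> ~y) & (~x -> y) = 7 & 7 = 7
~((x & z) <-> x) & (((x & z) -> ~y) & (~x -> y)) = 4 & 7 = 4
~z = ~1 = 6
~z <-> z = 6 <-> 1 = 2
x <-> y = 5 <-> 6 = 6
(~z <-> z) -> (x <-> y) = 2 -> 6 = 7
(~((x & z) <-> x) & (((x & z) -> ~y) & (~x -> y))) <-> ((~z <-> z) -> (x <-> y)) = 4 <-> 7 = 4
(((~(y <-> x) <-> ~y) <-> ((x & z) -> z)) <-> ~(~z & (z & ~x))) <-> ((~((x & z) <-> x) & (((x & z) -> ~y) & (~x -> y))) <-> ((~z <-> z) -> (x <-> y))) = 6 <-> 4 = 5
(((((x -> x) <-> (z & z)) -> (~x -> y)) <-> ~(~(z -> y) -> ~y)) <-> (((z -> y) <-> ((y <-> y) -> z)) <-> (((y <-> z) -> (~x <-> z)) -> (y <-> ~y)))) & ((((~(y <-> x) <-> ~y) <-> ((x & z) -> z)) <-> ~(~z & (z & ~x))) <-> ((~((x & z) <-> x) & (((x & z) -> ~y) & (~x -> y))) <-> ((~z <-> z) -> (x <-> y)))) = 1 & 5 = 1

1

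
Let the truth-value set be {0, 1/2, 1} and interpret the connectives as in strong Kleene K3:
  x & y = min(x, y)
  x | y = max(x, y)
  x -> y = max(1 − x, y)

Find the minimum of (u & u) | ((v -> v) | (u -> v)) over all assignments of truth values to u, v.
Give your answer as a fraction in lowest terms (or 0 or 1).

Take u = 1/2, v = 1/2:
u & u = 1/2 & 1/2 = 1/2
v -> v = 1/2 -> 1/2 = 1/2
u -> v = 1/2 -> 1/2 = 1/2
(v -> v) | (u -> v) = 1/2 | 1/2 = 1/2
(u & u) | ((v -> v) | (u -> v)) = 1/2 | 1/2 = 1/2
No assignment yields a value below 1/2, so this is the minimum.

1/2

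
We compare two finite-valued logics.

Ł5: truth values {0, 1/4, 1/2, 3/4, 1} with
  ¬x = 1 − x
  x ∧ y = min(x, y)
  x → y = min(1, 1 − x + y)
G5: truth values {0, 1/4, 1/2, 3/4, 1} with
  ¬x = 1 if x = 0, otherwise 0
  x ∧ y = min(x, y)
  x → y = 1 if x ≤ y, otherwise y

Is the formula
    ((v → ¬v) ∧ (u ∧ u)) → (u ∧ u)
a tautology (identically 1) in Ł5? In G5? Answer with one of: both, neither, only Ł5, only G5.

both

In Ł5: every assignment gives 1 — tautology.
In G5: every assignment gives 1 — tautology.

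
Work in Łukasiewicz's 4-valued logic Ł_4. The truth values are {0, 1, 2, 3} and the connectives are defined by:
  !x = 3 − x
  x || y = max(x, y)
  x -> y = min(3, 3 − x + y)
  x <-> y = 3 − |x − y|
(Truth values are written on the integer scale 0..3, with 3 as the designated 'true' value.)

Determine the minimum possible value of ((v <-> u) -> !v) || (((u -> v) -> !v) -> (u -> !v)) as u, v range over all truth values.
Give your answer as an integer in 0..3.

2

Take u = 3, v = 2:
v <-> u = 2 <-> 3 = 2
!v = !2 = 1
(v <-> u) -> !v = 2 -> 1 = 2
u -> v = 3 -> 2 = 2
!v = !2 = 1
(u -> v) -> !v = 2 -> 1 = 2
!v = !2 = 1
u -> !v = 3 -> 1 = 1
((u -> v) -> !v) -> (u -> !v) = 2 -> 1 = 2
((v <-> u) -> !v) || (((u -> v) -> !v) -> (u -> !v)) = 2 || 2 = 2
No assignment yields a value below 2, so this is the minimum.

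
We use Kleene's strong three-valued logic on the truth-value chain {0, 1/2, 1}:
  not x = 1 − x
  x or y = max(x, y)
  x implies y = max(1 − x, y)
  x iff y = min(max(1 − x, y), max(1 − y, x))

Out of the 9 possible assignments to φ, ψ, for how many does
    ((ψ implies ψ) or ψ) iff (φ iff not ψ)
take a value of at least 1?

2

φ = 0, ψ = 0 ↦ 0  <
φ = 0, ψ = 1/2 ↦ 1/2  <
φ = 0, ψ = 1 ↦ 1  ≥
φ = 1/2, ψ = 0 ↦ 1/2  <
φ = 1/2, ψ = 1/2 ↦ 1/2  <
φ = 1/2, ψ = 1 ↦ 1/2  <
φ = 1, ψ = 0 ↦ 1  ≥
φ = 1, ψ = 1/2 ↦ 1/2  <
φ = 1, ψ = 1 ↦ 0  <
So 2 of the 9 assignments meet the threshold.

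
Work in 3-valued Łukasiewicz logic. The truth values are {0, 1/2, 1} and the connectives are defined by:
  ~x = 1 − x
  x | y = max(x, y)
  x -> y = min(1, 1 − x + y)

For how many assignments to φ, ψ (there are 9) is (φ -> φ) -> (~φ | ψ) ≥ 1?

5

φ = 0, ψ = 0 ↦ 1  ≥
φ = 0, ψ = 1/2 ↦ 1  ≥
φ = 0, ψ = 1 ↦ 1  ≥
φ = 1/2, ψ = 0 ↦ 1/2  <
φ = 1/2, ψ = 1/2 ↦ 1/2  <
φ = 1/2, ψ = 1 ↦ 1  ≥
φ = 1, ψ = 0 ↦ 0  <
φ = 1, ψ = 1/2 ↦ 1/2  <
φ = 1, ψ = 1 ↦ 1  ≥
So 5 of the 9 assignments meet the threshold.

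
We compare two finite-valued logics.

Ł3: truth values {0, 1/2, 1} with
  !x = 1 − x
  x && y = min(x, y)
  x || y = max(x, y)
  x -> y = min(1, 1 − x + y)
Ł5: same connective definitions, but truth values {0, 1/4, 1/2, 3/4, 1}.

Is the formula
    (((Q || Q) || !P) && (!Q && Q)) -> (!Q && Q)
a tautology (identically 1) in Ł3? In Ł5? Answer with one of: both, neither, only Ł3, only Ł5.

both

In Ł3: every assignment gives 1 — tautology.
In Ł5: every assignment gives 1 — tautology.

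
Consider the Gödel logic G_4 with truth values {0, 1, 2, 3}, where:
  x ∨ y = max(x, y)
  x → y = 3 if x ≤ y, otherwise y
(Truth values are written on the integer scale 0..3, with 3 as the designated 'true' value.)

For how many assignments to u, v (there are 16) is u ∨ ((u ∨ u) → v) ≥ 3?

u = 0, v = 0 ↦ 3  ≥
u = 0, v = 1 ↦ 3  ≥
u = 0, v = 2 ↦ 3  ≥
u = 0, v = 3 ↦ 3  ≥
u = 1, v = 0 ↦ 1  <
u = 1, v = 1 ↦ 3  ≥
u = 1, v = 2 ↦ 3  ≥
u = 1, v = 3 ↦ 3  ≥
u = 2, v = 0 ↦ 2  <
u = 2, v = 1 ↦ 2  <
u = 2, v = 2 ↦ 3  ≥
u = 2, v = 3 ↦ 3  ≥
u = 3, v = 0 ↦ 3  ≥
u = 3, v = 1 ↦ 3  ≥
u = 3, v = 2 ↦ 3  ≥
u = 3, v = 3 ↦ 3  ≥
So 13 of the 16 assignments meet the threshold.

13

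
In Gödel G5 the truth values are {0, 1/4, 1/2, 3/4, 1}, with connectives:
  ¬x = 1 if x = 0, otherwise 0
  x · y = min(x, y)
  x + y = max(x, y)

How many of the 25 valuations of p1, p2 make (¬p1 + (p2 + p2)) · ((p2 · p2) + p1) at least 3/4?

value 1: 5 assignments (counts)
value 3/4: 5 assignments (counts)
value 1/2: 5 assignments
value 1/4: 5 assignments
value 0: 5 assignments
So 10 of the 25 assignments meet the threshold.

10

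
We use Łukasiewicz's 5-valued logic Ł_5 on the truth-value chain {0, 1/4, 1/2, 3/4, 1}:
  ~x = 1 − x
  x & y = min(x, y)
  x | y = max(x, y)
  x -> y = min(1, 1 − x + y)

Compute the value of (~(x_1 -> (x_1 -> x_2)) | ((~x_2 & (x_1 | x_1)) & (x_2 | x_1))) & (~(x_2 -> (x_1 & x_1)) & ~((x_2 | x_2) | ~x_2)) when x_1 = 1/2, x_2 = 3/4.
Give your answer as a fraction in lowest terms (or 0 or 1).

1/4

x_1 -> x_2 = 1/2 -> 3/4 = 1
x_1 -> (x_1 -> x_2) = 1/2 -> 1 = 1
~(x_1 -> (x_1 -> x_2)) = ~1 = 0
~x_2 = ~3/4 = 1/4
x_1 | x_1 = 1/2 | 1/2 = 1/2
~x_2 & (x_1 | x_1) = 1/4 & 1/2 = 1/4
x_2 | x_1 = 3/4 | 1/2 = 3/4
(~x_2 & (x_1 | x_1)) & (x_2 | x_1) = 1/4 & 3/4 = 1/4
~(x_1 -> (x_1 -> x_2)) | ((~x_2 & (x_1 | x_1)) & (x_2 | x_1)) = 0 | 1/4 = 1/4
x_1 & x_1 = 1/2 & 1/2 = 1/2
x_2 -> (x_1 & x_1) = 3/4 -> 1/2 = 3/4
~(x_2 -> (x_1 & x_1)) = ~3/4 = 1/4
x_2 | x_2 = 3/4 | 3/4 = 3/4
~x_2 = ~3/4 = 1/4
(x_2 | x_2) | ~x_2 = 3/4 | 1/4 = 3/4
~((x_2 | x_2) | ~x_2) = ~3/4 = 1/4
~(x_2 -> (x_1 & x_1)) & ~((x_2 | x_2) | ~x_2) = 1/4 & 1/4 = 1/4
(~(x_1 -> (x_1 -> x_2)) | ((~x_2 & (x_1 | x_1)) & (x_2 | x_1))) & (~(x_2 -> (x_1 & x_1)) & ~((x_2 | x_2) | ~x_2)) = 1/4 & 1/4 = 1/4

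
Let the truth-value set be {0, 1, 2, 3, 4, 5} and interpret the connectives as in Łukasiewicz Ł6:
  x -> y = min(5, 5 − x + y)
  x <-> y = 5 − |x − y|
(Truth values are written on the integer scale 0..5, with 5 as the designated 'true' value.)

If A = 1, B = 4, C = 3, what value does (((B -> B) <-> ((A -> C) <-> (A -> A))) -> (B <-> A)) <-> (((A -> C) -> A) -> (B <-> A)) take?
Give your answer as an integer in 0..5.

B -> B = 4 -> 4 = 5
A -> C = 1 -> 3 = 5
A -> A = 1 -> 1 = 5
(A -> C) <-> (A -> A) = 5 <-> 5 = 5
(B -> B) <-> ((A -> C) <-> (A -> A)) = 5 <-> 5 = 5
B <-> A = 4 <-> 1 = 2
((B -> B) <-> ((A -> C) <-> (A -> A))) -> (B <-> A) = 5 -> 2 = 2
A -> C = 1 -> 3 = 5
(A -> C) -> A = 5 -> 1 = 1
B <-> A = 4 <-> 1 = 2
((A -> C) -> A) -> (B <-> A) = 1 -> 2 = 5
(((B -> B) <-> ((A -> C) <-> (A -> A))) -> (B <-> A)) <-> (((A -> C) -> A) -> (B <-> A)) = 2 <-> 5 = 2

2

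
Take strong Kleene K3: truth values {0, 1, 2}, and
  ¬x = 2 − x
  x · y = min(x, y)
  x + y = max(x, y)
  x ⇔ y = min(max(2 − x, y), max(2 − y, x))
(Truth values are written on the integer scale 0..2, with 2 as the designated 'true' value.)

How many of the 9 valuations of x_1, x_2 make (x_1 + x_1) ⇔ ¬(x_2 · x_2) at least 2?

x_1 = 0, x_2 = 0 ↦ 0  <
x_1 = 0, x_2 = 1 ↦ 1  <
x_1 = 0, x_2 = 2 ↦ 2  ≥
x_1 = 1, x_2 = 0 ↦ 1  <
x_1 = 1, x_2 = 1 ↦ 1  <
x_1 = 1, x_2 = 2 ↦ 1  <
x_1 = 2, x_2 = 0 ↦ 2  ≥
x_1 = 2, x_2 = 1 ↦ 1  <
x_1 = 2, x_2 = 2 ↦ 0  <
So 2 of the 9 assignments meet the threshold.

2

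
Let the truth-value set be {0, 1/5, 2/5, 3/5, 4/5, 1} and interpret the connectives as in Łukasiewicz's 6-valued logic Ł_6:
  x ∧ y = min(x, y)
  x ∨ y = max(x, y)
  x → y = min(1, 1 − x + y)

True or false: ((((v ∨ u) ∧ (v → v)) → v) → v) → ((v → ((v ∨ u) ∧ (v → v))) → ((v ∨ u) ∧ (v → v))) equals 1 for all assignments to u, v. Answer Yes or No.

Yes

At u = 2/5, v = 1/5, for instance:
v ∨ u = 1/5 ∨ 2/5 = 2/5
v → v = 1/5 → 1/5 = 1
(v ∨ u) ∧ (v → v) = 2/5 ∧ 1 = 2/5
((v ∨ u) ∧ (v → v)) → v = 2/5 → 1/5 = 4/5
(((v ∨ u) ∧ (v → v)) → v) → v = 4/5 → 1/5 = 2/5
v → ((v ∨ u) ∧ (v → v)) = 1/5 → 2/5 = 1
(v → ((v ∨ u) ∧ (v → v))) → ((v ∨ u) ∧ (v → v)) = 1 → 2/5 = 2/5
((((v ∨ u) ∧ (v → v)) → v) → v) → ((v → ((v ∨ u) ∧ (v → v))) → ((v ∨ u) ∧ (v → v))) = 2/5 → 2/5 = 1
and checking the remaining 35 assignments likewise gives ≥ 1 in every case.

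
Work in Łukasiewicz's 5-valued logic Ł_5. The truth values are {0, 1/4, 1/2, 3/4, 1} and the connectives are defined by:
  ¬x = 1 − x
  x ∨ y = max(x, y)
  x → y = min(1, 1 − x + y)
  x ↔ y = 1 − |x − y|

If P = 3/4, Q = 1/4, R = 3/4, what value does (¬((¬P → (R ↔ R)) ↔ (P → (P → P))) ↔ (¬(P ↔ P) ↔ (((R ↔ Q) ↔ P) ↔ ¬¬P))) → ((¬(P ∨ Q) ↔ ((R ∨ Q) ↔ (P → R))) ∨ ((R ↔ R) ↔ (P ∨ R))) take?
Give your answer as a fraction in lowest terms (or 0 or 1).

3/4

¬P = ¬3/4 = 1/4
R ↔ R = 3/4 ↔ 3/4 = 1
¬P → (R ↔ R) = 1/4 → 1 = 1
P → P = 3/4 → 3/4 = 1
P → (P → P) = 3/4 → 1 = 1
(¬P → (R ↔ R)) ↔ (P → (P → P)) = 1 ↔ 1 = 1
¬((¬P → (R ↔ R)) ↔ (P → (P → P))) = ¬1 = 0
P ↔ P = 3/4 ↔ 3/4 = 1
¬(P ↔ P) = ¬1 = 0
R ↔ Q = 3/4 ↔ 1/4 = 1/2
(R ↔ Q) ↔ P = 1/2 ↔ 3/4 = 3/4
¬P = ¬3/4 = 1/4
¬¬P = ¬1/4 = 3/4
((R ↔ Q) ↔ P) ↔ ¬¬P = 3/4 ↔ 3/4 = 1
¬(P ↔ P) ↔ (((R ↔ Q) ↔ P) ↔ ¬¬P) = 0 ↔ 1 = 0
¬((¬P → (R ↔ R)) ↔ (P → (P → P))) ↔ (¬(P ↔ P) ↔ (((R ↔ Q) ↔ P) ↔ ¬¬P)) = 0 ↔ 0 = 1
P ∨ Q = 3/4 ∨ 1/4 = 3/4
¬(P ∨ Q) = ¬3/4 = 1/4
R ∨ Q = 3/4 ∨ 1/4 = 3/4
P → R = 3/4 → 3/4 = 1
(R ∨ Q) ↔ (P → R) = 3/4 ↔ 1 = 3/4
¬(P ∨ Q) ↔ ((R ∨ Q) ↔ (P → R)) = 1/4 ↔ 3/4 = 1/2
R ↔ R = 3/4 ↔ 3/4 = 1
P ∨ R = 3/4 ∨ 3/4 = 3/4
(R ↔ R) ↔ (P ∨ R) = 1 ↔ 3/4 = 3/4
(¬(P ∨ Q) ↔ ((R ∨ Q) ↔ (P → R))) ∨ ((R ↔ R) ↔ (P ∨ R)) = 1/2 ∨ 3/4 = 3/4
(¬((¬P → (R ↔ R)) ↔ (P → (P → P))) ↔ (¬(P ↔ P) ↔ (((R ↔ Q) ↔ P) ↔ ¬¬P))) → ((¬(P ∨ Q) ↔ ((R ∨ Q) ↔ (P → R))) ∨ ((R ↔ R) ↔ (P ∨ R))) = 1 → 3/4 = 3/4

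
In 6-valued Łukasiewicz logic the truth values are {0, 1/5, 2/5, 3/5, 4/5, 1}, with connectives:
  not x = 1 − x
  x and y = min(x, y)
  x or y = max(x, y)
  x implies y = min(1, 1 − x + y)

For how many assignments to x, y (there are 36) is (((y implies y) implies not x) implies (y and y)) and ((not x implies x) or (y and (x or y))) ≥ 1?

value 1: 18 assignments (counts)
value 4/5: 7 assignments
value 3/5: 4 assignments
value 2/5: 4 assignments
value 1/5: 2 assignments
value 0: 1 assignment
So 18 of the 36 assignments meet the threshold.

18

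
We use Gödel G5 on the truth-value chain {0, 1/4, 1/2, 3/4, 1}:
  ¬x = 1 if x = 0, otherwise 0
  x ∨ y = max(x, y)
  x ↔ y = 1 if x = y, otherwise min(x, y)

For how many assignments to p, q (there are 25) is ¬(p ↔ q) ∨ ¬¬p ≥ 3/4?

24

value 1: 24 assignments (counts)
value 0: 1 assignment
So 24 of the 25 assignments meet the threshold.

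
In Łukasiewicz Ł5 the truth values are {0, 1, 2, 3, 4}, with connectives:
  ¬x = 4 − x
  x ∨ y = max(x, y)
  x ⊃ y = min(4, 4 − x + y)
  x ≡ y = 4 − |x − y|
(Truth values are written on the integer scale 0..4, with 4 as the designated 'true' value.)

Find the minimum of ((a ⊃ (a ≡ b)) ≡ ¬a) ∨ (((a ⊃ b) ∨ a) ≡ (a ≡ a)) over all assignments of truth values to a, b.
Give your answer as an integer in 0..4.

2

Take a = 2, b = 0:
a ≡ b = 2 ≡ 0 = 2
a ⊃ (a ≡ b) = 2 ⊃ 2 = 4
¬a = ¬2 = 2
(a ⊃ (a ≡ b)) ≡ ¬a = 4 ≡ 2 = 2
a ⊃ b = 2 ⊃ 0 = 2
(a ⊃ b) ∨ a = 2 ∨ 2 = 2
a ≡ a = 2 ≡ 2 = 4
((a ⊃ b) ∨ a) ≡ (a ≡ a) = 2 ≡ 4 = 2
((a ⊃ (a ≡ b)) ≡ ¬a) ∨ (((a ⊃ b) ∨ a) ≡ (a ≡ a)) = 2 ∨ 2 = 2
No assignment yields a value below 2, so this is the minimum.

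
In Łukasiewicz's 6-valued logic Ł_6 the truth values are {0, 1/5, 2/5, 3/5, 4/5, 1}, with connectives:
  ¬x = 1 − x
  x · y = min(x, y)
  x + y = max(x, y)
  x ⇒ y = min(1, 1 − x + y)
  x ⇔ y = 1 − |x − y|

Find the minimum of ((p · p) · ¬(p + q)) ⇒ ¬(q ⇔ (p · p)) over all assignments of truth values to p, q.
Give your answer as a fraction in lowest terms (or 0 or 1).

Take p = 2/5, q = 2/5:
p · p = 2/5 · 2/5 = 2/5
p + q = 2/5 + 2/5 = 2/5
¬(p + q) = ¬2/5 = 3/5
(p · p) · ¬(p + q) = 2/5 · 3/5 = 2/5
p · p = 2/5 · 2/5 = 2/5
q ⇔ (p · p) = 2/5 ⇔ 2/5 = 1
¬(q ⇔ (p · p)) = ¬1 = 0
((p · p) · ¬(p + q)) ⇒ ¬(q ⇔ (p · p)) = 2/5 ⇒ 0 = 3/5
No assignment yields a value below 3/5, so this is the minimum.

3/5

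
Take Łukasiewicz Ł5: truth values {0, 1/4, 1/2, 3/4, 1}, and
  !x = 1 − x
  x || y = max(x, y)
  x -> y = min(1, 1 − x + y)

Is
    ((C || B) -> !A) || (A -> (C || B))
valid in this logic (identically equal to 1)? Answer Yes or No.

No

Counterexample: take A = 3/4, B = 0, C = 1/2.
C || B = 1/2 || 0 = 1/2
!A = !3/4 = 1/4
(C || B) -> !A = 1/2 -> 1/4 = 3/4
C || B = 1/2 || 0 = 1/2
A -> (C || B) = 3/4 -> 1/2 = 3/4
((C || B) -> !A) || (A -> (C || B)) = 3/4 || 3/4 = 3/4
This gives 3/4 ≠ 1.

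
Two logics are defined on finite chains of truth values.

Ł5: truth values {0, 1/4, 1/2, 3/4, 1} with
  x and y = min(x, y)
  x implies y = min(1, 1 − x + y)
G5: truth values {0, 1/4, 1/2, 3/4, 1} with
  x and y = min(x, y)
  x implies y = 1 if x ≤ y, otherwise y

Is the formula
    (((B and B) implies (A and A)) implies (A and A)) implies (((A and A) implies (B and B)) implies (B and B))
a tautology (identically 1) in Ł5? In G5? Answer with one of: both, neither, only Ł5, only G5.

In Ł5: every assignment gives 1 — tautology.
In G5: at A = 0, B = 1/4 the value is 1/4 — not a tautology.

only Ł5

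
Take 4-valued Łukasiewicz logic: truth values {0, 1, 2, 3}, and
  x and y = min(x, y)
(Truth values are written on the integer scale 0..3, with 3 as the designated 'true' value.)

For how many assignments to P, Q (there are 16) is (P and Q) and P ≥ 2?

P = 0, Q = 0 ↦ 0  <
P = 0, Q = 1 ↦ 0  <
P = 0, Q = 2 ↦ 0  <
P = 0, Q = 3 ↦ 0  <
P = 1, Q = 0 ↦ 0  <
P = 1, Q = 1 ↦ 1  <
P = 1, Q = 2 ↦ 1  <
P = 1, Q = 3 ↦ 1  <
P = 2, Q = 0 ↦ 0  <
P = 2, Q = 1 ↦ 1  <
P = 2, Q = 2 ↦ 2  ≥
P = 2, Q = 3 ↦ 2  ≥
P = 3, Q = 0 ↦ 0  <
P = 3, Q = 1 ↦ 1  <
P = 3, Q = 2 ↦ 2  ≥
P = 3, Q = 3 ↦ 3  ≥
So 4 of the 16 assignments meet the threshold.

4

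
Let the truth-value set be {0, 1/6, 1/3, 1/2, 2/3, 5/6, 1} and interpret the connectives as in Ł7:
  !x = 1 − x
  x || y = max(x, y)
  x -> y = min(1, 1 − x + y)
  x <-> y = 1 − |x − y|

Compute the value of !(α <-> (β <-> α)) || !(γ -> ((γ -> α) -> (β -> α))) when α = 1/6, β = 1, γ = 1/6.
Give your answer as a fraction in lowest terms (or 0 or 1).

β <-> α = 1 <-> 1/6 = 1/6
α <-> (β <-> α) = 1/6 <-> 1/6 = 1
!(α <-> (β <-> α)) = !1 = 0
γ -> α = 1/6 -> 1/6 = 1
β -> α = 1 -> 1/6 = 1/6
(γ -> α) -> (β -> α) = 1 -> 1/6 = 1/6
γ -> ((γ -> α) -> (β -> α)) = 1/6 -> 1/6 = 1
!(γ -> ((γ -> α) -> (β -> α))) = !1 = 0
!(α <-> (β <-> α)) || !(γ -> ((γ -> α) -> (β -> α))) = 0 || 0 = 0

0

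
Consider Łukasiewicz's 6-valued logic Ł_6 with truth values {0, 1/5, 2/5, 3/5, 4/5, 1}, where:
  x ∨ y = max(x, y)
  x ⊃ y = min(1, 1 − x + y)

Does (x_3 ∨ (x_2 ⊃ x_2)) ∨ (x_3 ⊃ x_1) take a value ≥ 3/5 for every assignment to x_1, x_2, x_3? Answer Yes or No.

Yes

At x_1 = 2/5, x_2 = 0, x_3 = 2/5, for instance:
x_2 ⊃ x_2 = 0 ⊃ 0 = 1
x_3 ∨ (x_2 ⊃ x_2) = 2/5 ∨ 1 = 1
x_3 ⊃ x_1 = 2/5 ⊃ 2/5 = 1
(x_3 ∨ (x_2 ⊃ x_2)) ∨ (x_3 ⊃ x_1) = 1 ∨ 1 = 1
and checking the remaining 215 assignments likewise gives ≥ 3/5 in every case.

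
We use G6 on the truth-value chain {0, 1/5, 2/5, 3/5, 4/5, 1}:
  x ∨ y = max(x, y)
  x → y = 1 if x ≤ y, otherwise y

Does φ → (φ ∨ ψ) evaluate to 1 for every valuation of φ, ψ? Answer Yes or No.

At φ = 0, ψ = 2/5, for instance:
φ ∨ ψ = 0 ∨ 2/5 = 2/5
φ → (φ ∨ ψ) = 0 → 2/5 = 1
and checking the remaining 35 assignments likewise gives ≥ 1 in every case.

Yes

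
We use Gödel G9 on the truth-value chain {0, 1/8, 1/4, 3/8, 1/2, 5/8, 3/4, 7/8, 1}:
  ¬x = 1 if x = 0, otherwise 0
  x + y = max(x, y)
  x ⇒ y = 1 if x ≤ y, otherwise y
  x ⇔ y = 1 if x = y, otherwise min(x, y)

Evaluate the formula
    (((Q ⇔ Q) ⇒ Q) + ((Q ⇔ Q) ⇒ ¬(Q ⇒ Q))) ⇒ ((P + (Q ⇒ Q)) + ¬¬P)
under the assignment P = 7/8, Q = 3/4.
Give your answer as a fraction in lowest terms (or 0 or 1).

1

Q ⇔ Q = 3/4 ⇔ 3/4 = 1
(Q ⇔ Q) ⇒ Q = 1 ⇒ 3/4 = 3/4
Q ⇔ Q = 3/4 ⇔ 3/4 = 1
Q ⇒ Q = 3/4 ⇒ 3/4 = 1
¬(Q ⇒ Q) = ¬1 = 0
(Q ⇔ Q) ⇒ ¬(Q ⇒ Q) = 1 ⇒ 0 = 0
((Q ⇔ Q) ⇒ Q) + ((Q ⇔ Q) ⇒ ¬(Q ⇒ Q)) = 3/4 + 0 = 3/4
Q ⇒ Q = 3/4 ⇒ 3/4 = 1
P + (Q ⇒ Q) = 7/8 + 1 = 1
¬P = ¬7/8 = 0
¬¬P = ¬0 = 1
(P + (Q ⇒ Q)) + ¬¬P = 1 + 1 = 1
(((Q ⇔ Q) ⇒ Q) + ((Q ⇔ Q) ⇒ ¬(Q ⇒ Q))) ⇒ ((P + (Q ⇒ Q)) + ¬¬P) = 3/4 ⇒ 1 = 1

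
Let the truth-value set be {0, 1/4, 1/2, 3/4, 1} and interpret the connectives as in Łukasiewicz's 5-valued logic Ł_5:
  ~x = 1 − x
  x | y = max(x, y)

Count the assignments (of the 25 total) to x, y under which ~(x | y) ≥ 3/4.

4

value 1: 1 assignment (counts)
value 3/4: 3 assignments (counts)
value 1/2: 5 assignments
value 1/4: 7 assignments
value 0: 9 assignments
So 4 of the 25 assignments meet the threshold.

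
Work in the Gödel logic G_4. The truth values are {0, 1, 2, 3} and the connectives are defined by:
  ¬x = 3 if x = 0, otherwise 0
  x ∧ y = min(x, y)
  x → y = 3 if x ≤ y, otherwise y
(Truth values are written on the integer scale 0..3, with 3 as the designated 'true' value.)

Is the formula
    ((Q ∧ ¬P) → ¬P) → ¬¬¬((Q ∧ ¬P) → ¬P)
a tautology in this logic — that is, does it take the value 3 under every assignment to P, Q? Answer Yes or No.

Counterexample: take P = 0, Q = 0.
¬P = ¬0 = 3
Q ∧ ¬P = 0 ∧ 3 = 0
¬P = ¬0 = 3
(Q ∧ ¬P) → ¬P = 0 → 3 = 3
¬P = ¬0 = 3
Q ∧ ¬P = 0 ∧ 3 = 0
¬P = ¬0 = 3
(Q ∧ ¬P) → ¬P = 0 → 3 = 3
¬((Q ∧ ¬P) → ¬P) = ¬3 = 0
¬¬((Q ∧ ¬P) → ¬P) = ¬0 = 3
¬¬¬((Q ∧ ¬P) → ¬P) = ¬3 = 0
((Q ∧ ¬P) → ¬P) → ¬¬¬((Q ∧ ¬P) → ¬P) = 3 → 0 = 0
This gives 0 ≠ 3.

No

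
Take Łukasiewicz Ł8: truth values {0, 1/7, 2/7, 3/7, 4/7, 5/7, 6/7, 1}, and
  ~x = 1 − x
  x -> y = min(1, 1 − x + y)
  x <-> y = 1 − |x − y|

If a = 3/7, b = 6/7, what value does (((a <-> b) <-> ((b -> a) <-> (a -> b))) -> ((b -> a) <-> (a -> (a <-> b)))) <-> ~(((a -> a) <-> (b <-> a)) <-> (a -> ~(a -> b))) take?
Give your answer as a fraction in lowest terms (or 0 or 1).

a <-> b = 3/7 <-> 6/7 = 4/7
b -> a = 6/7 -> 3/7 = 4/7
a -> b = 3/7 -> 6/7 = 1
(b -> a) <-> (a -> b) = 4/7 <-> 1 = 4/7
(a <-> b) <-> ((b -> a) <-> (a -> b)) = 4/7 <-> 4/7 = 1
b -> a = 6/7 -> 3/7 = 4/7
a <-> b = 3/7 <-> 6/7 = 4/7
a -> (a <-> b) = 3/7 -> 4/7 = 1
(b -> a) <-> (a -> (a <-> b)) = 4/7 <-> 1 = 4/7
((a <-> b) <-> ((b -> a) <-> (a -> b))) -> ((b -> a) <-> (a -> (a <-> b))) = 1 -> 4/7 = 4/7
a -> a = 3/7 -> 3/7 = 1
b <-> a = 6/7 <-> 3/7 = 4/7
(a -> a) <-> (b <-> a) = 1 <-> 4/7 = 4/7
a -> b = 3/7 -> 6/7 = 1
~(a -> b) = ~1 = 0
a -> ~(a -> b) = 3/7 -> 0 = 4/7
((a -> a) <-> (b <-> a)) <-> (a -> ~(a -> b)) = 4/7 <-> 4/7 = 1
~(((a -> a) <-> (b <-> a)) <-> (a -> ~(a -> b))) = ~1 = 0
(((a <-> b) <-> ((b -> a) <-> (a -> b))) -> ((b -> a) <-> (a -> (a <-> b)))) <-> ~(((a -> a) <-> (b <-> a)) <-> (a -> ~(a -> b))) = 4/7 <-> 0 = 3/7

3/7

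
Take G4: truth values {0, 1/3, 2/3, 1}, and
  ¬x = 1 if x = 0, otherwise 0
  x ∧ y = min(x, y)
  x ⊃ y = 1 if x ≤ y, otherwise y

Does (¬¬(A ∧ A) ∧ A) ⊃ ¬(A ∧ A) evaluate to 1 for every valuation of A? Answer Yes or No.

Counterexample: take A = 1/3.
A ∧ A = 1/3 ∧ 1/3 = 1/3
¬(A ∧ A) = ¬1/3 = 0
¬¬(A ∧ A) = ¬0 = 1
¬¬(A ∧ A) ∧ A = 1 ∧ 1/3 = 1/3
A ∧ A = 1/3 ∧ 1/3 = 1/3
¬(A ∧ A) = ¬1/3 = 0
(¬¬(A ∧ A) ∧ A) ⊃ ¬(A ∧ A) = 1/3 ⊃ 0 = 0
This gives 0 ≠ 1.

No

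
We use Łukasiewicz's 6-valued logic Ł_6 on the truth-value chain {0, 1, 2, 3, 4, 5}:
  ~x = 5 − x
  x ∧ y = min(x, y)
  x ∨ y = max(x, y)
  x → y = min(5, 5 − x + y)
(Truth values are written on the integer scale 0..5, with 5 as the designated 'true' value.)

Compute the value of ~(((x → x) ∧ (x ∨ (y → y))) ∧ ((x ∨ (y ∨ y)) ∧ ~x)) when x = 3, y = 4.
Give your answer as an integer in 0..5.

x → x = 3 → 3 = 5
y → y = 4 → 4 = 5
x ∨ (y → y) = 3 ∨ 5 = 5
(x → x) ∧ (x ∨ (y → y)) = 5 ∧ 5 = 5
y ∨ y = 4 ∨ 4 = 4
x ∨ (y ∨ y) = 3 ∨ 4 = 4
~x = ~3 = 2
(x ∨ (y ∨ y)) ∧ ~x = 4 ∧ 2 = 2
((x → x) ∧ (x ∨ (y → y))) ∧ ((x ∨ (y ∨ y)) ∧ ~x) = 5 ∧ 2 = 2
~(((x → x) ∧ (x ∨ (y → y))) ∧ ((x ∨ (y ∨ y)) ∧ ~x)) = ~2 = 3

3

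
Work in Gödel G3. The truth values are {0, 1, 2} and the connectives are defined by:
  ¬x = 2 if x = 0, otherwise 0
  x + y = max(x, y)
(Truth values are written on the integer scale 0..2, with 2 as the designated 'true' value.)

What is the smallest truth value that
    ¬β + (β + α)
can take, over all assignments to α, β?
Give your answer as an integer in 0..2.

1

Take α = 0, β = 1:
¬β = ¬1 = 0
β + α = 1 + 0 = 1
¬β + (β + α) = 0 + 1 = 1
No assignment yields a value below 1, so this is the minimum.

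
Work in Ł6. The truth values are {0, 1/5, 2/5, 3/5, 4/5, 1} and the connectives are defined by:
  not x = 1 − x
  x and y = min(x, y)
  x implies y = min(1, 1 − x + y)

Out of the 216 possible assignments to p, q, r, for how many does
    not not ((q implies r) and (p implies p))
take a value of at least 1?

126

value 1: 126 assignments (counts)
value 4/5: 30 assignments
value 3/5: 24 assignments
value 2/5: 18 assignments
value 1/5: 12 assignments
value 0: 6 assignments
So 126 of the 216 assignments meet the threshold.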